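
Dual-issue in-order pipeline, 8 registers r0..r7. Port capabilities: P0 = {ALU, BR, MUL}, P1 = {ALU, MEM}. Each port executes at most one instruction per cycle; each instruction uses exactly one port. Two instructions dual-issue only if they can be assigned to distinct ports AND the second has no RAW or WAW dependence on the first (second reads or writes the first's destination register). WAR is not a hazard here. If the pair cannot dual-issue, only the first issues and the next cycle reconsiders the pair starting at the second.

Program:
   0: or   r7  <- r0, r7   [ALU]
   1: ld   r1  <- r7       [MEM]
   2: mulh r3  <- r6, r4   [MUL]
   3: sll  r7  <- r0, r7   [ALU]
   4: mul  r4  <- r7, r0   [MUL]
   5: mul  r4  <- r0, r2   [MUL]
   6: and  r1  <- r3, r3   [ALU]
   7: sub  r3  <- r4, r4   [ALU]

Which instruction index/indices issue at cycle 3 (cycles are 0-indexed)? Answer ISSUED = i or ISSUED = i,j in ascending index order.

ISSUED = 4

[0] i0  or  -- RAW r7
[1] i1+i2  ld;mulh  -- 2-wide
[2] i3  sll  -- RAW r7
[3] i4  mul  -- no-port MUL/MUL
[4] i5+i6  mul;and  -- 2-wide
[5] i7  sub  -- tail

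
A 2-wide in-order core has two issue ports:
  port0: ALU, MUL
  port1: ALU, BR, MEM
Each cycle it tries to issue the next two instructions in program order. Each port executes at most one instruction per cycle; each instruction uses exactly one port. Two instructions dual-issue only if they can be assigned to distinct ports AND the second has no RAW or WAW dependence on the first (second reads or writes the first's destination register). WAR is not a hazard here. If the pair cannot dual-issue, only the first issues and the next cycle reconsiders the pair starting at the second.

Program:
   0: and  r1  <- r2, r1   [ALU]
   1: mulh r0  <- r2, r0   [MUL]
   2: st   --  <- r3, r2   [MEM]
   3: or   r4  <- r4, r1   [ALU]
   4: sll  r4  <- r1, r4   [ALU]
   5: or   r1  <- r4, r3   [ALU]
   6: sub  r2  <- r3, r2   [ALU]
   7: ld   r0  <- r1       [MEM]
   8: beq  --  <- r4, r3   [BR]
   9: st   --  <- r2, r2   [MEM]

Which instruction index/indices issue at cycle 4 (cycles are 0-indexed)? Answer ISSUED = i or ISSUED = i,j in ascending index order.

ISSUED = 7

[0] i0+i1  and.ALU;mulh.MUL  -- dual
[1] i2+i3  st.MEM;or.ALU  -- dual
[2] i4  sll.ALU  -- RAW r4
[3] i5+i6  or.ALU;sub.ALU  -- dual
[4] i7  ld.MEM  -- no-port MEM/BR
[5] i8  beq.BR  -- no-port BR/MEM
[6] i9  st.MEM  -- tail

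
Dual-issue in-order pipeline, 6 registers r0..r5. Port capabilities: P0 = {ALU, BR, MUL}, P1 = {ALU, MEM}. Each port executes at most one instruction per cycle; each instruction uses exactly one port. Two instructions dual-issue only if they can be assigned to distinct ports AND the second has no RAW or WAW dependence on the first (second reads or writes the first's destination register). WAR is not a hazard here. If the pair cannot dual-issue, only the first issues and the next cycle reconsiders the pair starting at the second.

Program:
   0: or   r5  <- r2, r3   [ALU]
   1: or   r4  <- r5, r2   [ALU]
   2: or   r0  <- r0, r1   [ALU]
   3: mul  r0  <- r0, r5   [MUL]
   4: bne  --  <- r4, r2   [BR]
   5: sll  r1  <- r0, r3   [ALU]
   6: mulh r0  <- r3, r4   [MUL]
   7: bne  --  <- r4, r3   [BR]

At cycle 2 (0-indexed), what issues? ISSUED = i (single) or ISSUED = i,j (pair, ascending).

c0: i0 or  RAW r5
c1: i1,i2 or;or  pair
c2: i3 mul  no-port MUL/BR
c3: i4,i5 bne;sll  pair
c4: i6 mulh  no-port MUL/BR
c5: i7 bne  tail

ISSUED = 3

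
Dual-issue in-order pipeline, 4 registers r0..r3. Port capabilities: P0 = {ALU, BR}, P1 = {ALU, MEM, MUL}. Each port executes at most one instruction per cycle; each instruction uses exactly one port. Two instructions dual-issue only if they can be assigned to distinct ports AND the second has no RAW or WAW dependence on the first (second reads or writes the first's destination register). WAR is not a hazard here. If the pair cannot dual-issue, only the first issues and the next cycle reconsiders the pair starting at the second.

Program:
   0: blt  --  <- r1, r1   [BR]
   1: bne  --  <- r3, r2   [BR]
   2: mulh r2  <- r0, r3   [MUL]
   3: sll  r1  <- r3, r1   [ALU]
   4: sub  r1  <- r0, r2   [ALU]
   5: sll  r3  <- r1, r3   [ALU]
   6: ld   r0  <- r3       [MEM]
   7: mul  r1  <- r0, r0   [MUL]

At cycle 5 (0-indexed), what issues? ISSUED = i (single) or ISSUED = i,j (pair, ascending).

#0 head=0: blt i0 no-port BR/BR
#1 head=1: bne/mulh i1+i2 2-wide
#2 head=3: sll i3 WAW r1
#3 head=4: sub i4 RAW r1
#4 head=5: sll i5 RAW r3
#5 head=6: ld i6 no-port MEM/MUL
#6 head=7: mul i7 tail

ISSUED = 6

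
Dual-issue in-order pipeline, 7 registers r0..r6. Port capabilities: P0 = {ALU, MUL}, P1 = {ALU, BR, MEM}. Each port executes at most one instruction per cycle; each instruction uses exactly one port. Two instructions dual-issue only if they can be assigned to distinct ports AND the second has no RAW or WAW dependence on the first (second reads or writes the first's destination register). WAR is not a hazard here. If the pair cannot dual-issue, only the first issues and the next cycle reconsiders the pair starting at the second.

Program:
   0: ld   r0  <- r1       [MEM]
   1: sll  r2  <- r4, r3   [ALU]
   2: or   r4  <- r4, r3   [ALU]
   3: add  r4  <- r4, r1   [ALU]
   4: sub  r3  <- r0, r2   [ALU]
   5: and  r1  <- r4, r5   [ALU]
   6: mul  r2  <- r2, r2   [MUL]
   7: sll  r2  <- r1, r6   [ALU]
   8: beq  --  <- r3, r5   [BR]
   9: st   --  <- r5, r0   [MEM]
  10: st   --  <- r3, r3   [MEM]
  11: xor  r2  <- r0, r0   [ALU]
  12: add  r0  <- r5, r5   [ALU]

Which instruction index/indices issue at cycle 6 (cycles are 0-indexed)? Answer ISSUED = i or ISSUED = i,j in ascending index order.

ISSUED = 10,11

0. ld+sll @i0/i1  | 2-wide
1. or @i2  | RAW+WAW r4
2. add+sub @i3/i4  | 2-wide
3. and+mul @i5/i6  | 2-wide
4. sll+beq @i7/i8  | 2-wide
5. st @i9  | no-port MEM/MEM
6. st+xor @i10/i11  | 2-wide
7. add @i12  | tail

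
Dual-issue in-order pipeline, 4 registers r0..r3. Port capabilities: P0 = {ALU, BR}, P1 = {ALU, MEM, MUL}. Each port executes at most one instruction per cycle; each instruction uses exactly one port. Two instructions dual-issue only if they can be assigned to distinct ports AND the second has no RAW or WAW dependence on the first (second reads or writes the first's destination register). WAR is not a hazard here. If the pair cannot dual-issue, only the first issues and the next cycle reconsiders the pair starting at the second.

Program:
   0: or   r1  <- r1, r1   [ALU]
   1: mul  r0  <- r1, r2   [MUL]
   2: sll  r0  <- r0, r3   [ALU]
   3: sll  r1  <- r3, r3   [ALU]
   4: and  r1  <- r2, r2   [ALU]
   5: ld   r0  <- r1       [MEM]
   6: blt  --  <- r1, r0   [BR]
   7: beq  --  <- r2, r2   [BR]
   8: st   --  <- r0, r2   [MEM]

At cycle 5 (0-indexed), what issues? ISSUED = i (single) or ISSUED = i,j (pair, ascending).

[0] i0  or.ALU  -- RAW r1
[1] i1  mul.MUL  -- RAW+WAW r0
[2] i2+i3  sll.ALU;sll.ALU  -- dual
[3] i4  and.ALU  -- RAW r1
[4] i5  ld.MEM  -- RAW r0
[5] i6  blt.BR  -- no-port BR/BR
[6] i7+i8  beq.BR;st.MEM  -- dual

ISSUED = 6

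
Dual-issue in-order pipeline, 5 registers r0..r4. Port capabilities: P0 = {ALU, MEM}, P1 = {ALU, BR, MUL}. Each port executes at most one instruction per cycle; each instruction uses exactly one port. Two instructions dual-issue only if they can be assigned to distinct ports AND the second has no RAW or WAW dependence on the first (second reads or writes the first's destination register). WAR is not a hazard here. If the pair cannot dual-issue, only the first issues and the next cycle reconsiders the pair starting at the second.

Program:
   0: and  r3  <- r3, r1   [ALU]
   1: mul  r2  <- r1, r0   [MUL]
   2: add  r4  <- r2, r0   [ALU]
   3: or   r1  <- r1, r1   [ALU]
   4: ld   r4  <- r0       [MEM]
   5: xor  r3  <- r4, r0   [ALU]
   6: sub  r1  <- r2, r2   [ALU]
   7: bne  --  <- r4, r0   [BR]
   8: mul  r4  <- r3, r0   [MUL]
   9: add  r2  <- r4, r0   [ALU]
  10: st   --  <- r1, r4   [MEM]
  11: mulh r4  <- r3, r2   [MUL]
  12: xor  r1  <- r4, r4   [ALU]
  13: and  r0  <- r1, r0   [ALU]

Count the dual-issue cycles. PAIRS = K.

PAIRS = 4

t=0 i0/i1:and.ALU;mul.MUL ; 2-wide
t=1 i2/i3:add.ALU;or.ALU ; 2-wide
t=2 i4:ld.MEM ; RAW r4
t=3 i5/i6:xor.ALU;sub.ALU ; 2-wide
t=4 i7:bne.BR ; no-port BR/MUL
t=5 i8:mul.MUL ; RAW r4
t=6 i9/i10:add.ALU;st.MEM ; 2-wide
t=7 i11:mulh.MUL ; RAW r4
t=8 i12:xor.ALU ; RAW r1
t=9 i13:and.ALU ; tail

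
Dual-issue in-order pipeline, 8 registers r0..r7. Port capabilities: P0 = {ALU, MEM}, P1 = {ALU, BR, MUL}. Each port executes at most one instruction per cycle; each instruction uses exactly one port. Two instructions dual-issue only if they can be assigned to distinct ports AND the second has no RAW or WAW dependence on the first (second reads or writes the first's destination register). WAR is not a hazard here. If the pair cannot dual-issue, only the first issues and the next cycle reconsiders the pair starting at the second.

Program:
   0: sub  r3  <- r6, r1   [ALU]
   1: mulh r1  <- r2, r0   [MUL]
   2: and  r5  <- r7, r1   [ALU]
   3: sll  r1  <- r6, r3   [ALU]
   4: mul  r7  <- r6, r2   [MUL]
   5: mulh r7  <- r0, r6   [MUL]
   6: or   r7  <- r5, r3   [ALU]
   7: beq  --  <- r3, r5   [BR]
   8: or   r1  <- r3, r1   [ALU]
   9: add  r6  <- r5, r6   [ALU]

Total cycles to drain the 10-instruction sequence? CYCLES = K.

  cy0 -> i0,i1 (sub.ALU/mulh.MUL) dual
  cy1 -> i2,i3 (and.ALU/sll.ALU) dual
  cy2 -> i4 (mul.MUL) no-port MUL/MUL
  cy3 -> i5 (mulh.MUL) WAW r7
  cy4 -> i6,i7 (or.ALU/beq.BR) dual
  cy5 -> i8,i9 (or.ALU/add.ALU) dual

CYCLES = 6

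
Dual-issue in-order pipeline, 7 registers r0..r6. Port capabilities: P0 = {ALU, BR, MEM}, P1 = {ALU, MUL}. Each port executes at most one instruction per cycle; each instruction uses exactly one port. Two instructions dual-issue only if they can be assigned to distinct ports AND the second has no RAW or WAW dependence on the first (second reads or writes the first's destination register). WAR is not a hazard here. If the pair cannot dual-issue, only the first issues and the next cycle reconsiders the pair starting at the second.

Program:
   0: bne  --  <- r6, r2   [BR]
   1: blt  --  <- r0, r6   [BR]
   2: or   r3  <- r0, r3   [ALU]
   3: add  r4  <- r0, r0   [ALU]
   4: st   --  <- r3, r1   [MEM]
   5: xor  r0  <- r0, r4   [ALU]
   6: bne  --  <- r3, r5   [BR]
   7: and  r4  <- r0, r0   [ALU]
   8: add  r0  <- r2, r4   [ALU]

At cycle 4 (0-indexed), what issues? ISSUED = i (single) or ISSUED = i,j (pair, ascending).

ISSUED = 7

  cy0 -> i0 (bne) no-port BR/BR
  cy1 -> i1/i2 (blt or) 2-wide
  cy2 -> i3/i4 (add st) 2-wide
  cy3 -> i5/i6 (xor bne) 2-wide
  cy4 -> i7 (and) RAW r4
  cy5 -> i8 (add) tail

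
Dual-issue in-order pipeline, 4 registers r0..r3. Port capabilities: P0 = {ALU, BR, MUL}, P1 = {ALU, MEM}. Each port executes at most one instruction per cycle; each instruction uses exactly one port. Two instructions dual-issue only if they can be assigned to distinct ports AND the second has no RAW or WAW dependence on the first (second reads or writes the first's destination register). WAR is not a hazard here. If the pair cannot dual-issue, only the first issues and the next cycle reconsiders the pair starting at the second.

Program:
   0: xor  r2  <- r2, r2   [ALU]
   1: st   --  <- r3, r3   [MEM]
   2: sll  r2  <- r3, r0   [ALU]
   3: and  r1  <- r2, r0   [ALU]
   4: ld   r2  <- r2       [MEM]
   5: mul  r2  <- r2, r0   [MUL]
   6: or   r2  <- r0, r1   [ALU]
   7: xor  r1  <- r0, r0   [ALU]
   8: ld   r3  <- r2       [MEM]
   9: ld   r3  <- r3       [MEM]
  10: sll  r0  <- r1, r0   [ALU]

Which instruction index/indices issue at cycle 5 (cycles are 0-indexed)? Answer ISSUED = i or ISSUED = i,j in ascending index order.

  cy0 -> i0+i1 (xor;st) 2-wide
  cy1 -> i2 (sll) RAW r2
  cy2 -> i3+i4 (and;ld) 2-wide
  cy3 -> i5 (mul) WAW r2
  cy4 -> i6+i7 (or;xor) 2-wide
  cy5 -> i8 (ld) no-port MEM/MEM
  cy6 -> i9+i10 (ld;sll) 2-wide

ISSUED = 8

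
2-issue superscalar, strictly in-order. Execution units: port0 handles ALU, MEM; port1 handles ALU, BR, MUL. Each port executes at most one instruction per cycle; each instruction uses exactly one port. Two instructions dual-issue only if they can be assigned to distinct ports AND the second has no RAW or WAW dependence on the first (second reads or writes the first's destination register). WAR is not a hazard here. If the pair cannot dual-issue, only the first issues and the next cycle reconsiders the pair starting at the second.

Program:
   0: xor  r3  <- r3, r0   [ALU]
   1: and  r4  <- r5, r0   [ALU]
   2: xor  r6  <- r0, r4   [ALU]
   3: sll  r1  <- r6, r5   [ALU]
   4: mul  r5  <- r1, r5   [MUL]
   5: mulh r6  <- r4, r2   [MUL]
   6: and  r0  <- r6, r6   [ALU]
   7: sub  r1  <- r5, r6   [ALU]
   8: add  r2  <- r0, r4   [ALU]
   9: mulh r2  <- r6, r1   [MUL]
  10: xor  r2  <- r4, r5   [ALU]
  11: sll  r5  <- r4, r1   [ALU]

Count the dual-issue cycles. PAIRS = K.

PAIRS = 3

#0 head=0: xor/and i0/i1 2-wide
#1 head=2: xor i2 RAW r6
#2 head=3: sll i3 RAW r1
#3 head=4: mul i4 no-port MUL/MUL
#4 head=5: mulh i5 RAW r6
#5 head=6: and/sub i6/i7 2-wide
#6 head=8: add i8 WAW r2
#7 head=9: mulh i9 WAW r2
#8 head=10: xor/sll i10/i11 2-wide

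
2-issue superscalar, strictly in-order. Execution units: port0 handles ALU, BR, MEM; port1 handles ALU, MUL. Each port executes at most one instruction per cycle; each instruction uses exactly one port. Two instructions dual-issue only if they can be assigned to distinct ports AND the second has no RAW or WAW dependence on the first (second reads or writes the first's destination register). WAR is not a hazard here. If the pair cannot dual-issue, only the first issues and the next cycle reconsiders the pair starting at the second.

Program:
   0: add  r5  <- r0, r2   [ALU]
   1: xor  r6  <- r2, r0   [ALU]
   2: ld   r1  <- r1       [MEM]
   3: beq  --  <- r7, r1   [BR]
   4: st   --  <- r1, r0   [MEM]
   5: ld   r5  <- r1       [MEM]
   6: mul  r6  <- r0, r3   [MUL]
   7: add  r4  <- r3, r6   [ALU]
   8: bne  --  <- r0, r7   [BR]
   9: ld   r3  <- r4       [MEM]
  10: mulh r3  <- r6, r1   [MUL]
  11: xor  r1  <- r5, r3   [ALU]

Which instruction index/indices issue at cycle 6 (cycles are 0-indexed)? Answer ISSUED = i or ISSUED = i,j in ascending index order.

ISSUED = 9

t=0 i0/i1:add;xor ; 2-wide
t=1 i2:ld ; no-port MEM/BR
t=2 i3:beq ; no-port BR/MEM
t=3 i4:st ; no-port MEM/MEM
t=4 i5/i6:ld;mul ; 2-wide
t=5 i7/i8:add;bne ; 2-wide
t=6 i9:ld ; WAW r3
t=7 i10:mulh ; RAW r3
t=8 i11:xor ; tail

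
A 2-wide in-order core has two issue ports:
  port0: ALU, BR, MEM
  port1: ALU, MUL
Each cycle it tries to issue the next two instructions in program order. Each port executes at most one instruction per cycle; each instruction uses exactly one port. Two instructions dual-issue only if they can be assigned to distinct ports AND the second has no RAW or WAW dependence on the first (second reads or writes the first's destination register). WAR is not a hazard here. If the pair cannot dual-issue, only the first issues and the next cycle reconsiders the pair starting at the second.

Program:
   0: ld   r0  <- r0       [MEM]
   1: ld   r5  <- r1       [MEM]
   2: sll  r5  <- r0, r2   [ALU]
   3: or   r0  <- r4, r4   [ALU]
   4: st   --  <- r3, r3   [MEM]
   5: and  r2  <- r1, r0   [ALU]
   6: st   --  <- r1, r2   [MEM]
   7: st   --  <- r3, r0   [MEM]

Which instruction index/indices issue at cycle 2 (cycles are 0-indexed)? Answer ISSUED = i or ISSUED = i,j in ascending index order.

ISSUED = 2,3

#0 head=0: ld.MEM i0 no-port MEM/MEM
#1 head=1: ld.MEM i1 WAW r5
#2 head=2: sll.ALU+or.ALU i2/i3 dual
#3 head=4: st.MEM+and.ALU i4/i5 dual
#4 head=6: st.MEM i6 no-port MEM/MEM
#5 head=7: st.MEM i7 tail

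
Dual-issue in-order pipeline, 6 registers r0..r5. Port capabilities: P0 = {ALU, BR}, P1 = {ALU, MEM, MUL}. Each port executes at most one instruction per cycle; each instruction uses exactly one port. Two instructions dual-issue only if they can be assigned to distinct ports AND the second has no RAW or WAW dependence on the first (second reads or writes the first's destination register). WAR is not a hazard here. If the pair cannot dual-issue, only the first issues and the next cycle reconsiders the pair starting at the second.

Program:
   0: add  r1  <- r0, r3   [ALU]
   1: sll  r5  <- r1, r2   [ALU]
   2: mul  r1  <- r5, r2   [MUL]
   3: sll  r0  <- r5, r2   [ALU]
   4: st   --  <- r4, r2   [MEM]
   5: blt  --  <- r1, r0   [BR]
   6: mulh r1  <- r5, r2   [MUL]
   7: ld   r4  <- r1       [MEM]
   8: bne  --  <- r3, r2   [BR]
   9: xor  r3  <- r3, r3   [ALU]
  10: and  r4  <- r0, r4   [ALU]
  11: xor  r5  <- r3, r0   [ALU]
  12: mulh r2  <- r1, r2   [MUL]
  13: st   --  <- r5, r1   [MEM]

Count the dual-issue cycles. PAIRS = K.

PAIRS = 5

0. add @i0  | RAW r1
1. sll @i1  | RAW r5
2. mul+sll @i2+i3  | 2-wide
3. st+blt @i4+i5  | 2-wide
4. mulh @i6  | no-port MUL/MEM
5. ld+bne @i7+i8  | 2-wide
6. xor+and @i9+i10  | 2-wide
7. xor+mulh @i11+i12  | 2-wide
8. st @i13  | tail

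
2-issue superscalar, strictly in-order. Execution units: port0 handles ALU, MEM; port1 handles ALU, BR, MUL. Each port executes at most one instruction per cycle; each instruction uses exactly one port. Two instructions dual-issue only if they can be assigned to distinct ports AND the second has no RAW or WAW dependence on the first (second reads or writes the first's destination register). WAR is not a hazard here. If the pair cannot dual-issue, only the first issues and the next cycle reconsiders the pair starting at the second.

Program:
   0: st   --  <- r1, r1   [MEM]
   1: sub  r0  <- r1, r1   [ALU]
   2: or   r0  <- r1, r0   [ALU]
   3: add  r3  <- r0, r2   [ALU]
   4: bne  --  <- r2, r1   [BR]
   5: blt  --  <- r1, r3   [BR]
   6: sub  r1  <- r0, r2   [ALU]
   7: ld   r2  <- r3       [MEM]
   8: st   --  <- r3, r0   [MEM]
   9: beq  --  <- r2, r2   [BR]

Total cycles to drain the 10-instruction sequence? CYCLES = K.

0. st/sub @i0/i1  | dual
1. or @i2  | RAW r0
2. add/bne @i3/i4  | dual
3. blt/sub @i5/i6  | dual
4. ld @i7  | no-port MEM/MEM
5. st/beq @i8/i9  | dual

CYCLES = 6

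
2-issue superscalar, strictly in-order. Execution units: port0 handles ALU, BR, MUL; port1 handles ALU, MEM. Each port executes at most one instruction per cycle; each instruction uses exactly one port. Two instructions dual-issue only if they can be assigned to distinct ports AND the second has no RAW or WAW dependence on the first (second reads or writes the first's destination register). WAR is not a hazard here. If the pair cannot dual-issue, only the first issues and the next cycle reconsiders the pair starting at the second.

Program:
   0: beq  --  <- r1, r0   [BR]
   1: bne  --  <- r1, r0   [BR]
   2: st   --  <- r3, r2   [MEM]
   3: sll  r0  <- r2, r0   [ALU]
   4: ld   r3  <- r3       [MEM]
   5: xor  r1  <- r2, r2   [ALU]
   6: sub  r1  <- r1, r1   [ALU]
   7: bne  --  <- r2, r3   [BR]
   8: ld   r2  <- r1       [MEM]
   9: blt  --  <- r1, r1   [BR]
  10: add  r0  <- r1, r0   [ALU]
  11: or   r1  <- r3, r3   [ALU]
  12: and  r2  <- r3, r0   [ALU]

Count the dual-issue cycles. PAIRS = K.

0. beq.BR @i0  | no-port BR/BR
1. bne.BR+st.MEM @i1&i2  | pair
2. sll.ALU+ld.MEM @i3&i4  | pair
3. xor.ALU @i5  | RAW+WAW r1
4. sub.ALU+bne.BR @i6&i7  | pair
5. ld.MEM+blt.BR @i8&i9  | pair
6. add.ALU+or.ALU @i10&i11  | pair
7. and.ALU @i12  | tail

PAIRS = 5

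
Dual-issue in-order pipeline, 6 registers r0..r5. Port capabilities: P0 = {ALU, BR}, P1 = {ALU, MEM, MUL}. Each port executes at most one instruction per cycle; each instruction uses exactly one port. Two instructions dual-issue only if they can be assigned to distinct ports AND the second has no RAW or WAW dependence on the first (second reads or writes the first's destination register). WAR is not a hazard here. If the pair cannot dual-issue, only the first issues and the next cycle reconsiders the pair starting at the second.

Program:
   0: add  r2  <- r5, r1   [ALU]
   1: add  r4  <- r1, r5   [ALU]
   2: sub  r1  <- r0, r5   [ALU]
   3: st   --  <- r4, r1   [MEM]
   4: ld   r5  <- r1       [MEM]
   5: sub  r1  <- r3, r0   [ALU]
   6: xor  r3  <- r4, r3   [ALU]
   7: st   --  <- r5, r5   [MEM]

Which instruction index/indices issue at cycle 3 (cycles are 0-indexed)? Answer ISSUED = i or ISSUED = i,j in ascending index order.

[0] i0/i1  add.ALU add.ALU  -- pair
[1] i2  sub.ALU  -- RAW r1
[2] i3  st.MEM  -- no-port MEM/MEM
[3] i4/i5  ld.MEM sub.ALU  -- pair
[4] i6/i7  xor.ALU st.MEM  -- pair

ISSUED = 4,5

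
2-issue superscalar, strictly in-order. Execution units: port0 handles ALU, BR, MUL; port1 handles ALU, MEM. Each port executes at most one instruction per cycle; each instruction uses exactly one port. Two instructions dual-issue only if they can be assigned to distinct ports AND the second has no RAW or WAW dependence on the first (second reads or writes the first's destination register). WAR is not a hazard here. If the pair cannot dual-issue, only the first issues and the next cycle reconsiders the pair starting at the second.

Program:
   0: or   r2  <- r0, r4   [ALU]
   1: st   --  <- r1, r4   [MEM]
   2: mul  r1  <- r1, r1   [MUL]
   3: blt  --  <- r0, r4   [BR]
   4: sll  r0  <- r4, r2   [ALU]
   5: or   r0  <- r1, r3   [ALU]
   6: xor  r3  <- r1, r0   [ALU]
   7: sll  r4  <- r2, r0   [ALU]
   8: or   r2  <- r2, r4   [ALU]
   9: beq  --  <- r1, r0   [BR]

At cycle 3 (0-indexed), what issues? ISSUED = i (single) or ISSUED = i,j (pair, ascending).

ISSUED = 5

c0: i0&i1 or.ALU;st.MEM  pair
c1: i2 mul.MUL  no-port MUL/BR
c2: i3&i4 blt.BR;sll.ALU  pair
c3: i5 or.ALU  RAW r0
c4: i6&i7 xor.ALU;sll.ALU  pair
c5: i8&i9 or.ALU;beq.BR  pair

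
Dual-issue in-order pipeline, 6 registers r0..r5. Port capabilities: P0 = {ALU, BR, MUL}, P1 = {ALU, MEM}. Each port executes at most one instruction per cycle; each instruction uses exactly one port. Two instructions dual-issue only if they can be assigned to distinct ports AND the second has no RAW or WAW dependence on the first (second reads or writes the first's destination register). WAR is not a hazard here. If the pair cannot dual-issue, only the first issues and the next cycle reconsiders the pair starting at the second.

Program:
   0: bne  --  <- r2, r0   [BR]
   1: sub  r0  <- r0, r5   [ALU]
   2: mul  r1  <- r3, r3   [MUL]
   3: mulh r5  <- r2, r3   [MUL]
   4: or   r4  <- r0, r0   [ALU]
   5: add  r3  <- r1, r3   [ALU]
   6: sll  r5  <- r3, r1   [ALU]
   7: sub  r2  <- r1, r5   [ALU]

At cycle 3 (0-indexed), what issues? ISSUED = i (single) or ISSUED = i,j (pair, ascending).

ISSUED = 5

0. bne/sub @i0&i1  | dual
1. mul @i2  | no-port MUL/MUL
2. mulh/or @i3&i4  | dual
3. add @i5  | RAW r3
4. sll @i6  | RAW r5
5. sub @i7  | tail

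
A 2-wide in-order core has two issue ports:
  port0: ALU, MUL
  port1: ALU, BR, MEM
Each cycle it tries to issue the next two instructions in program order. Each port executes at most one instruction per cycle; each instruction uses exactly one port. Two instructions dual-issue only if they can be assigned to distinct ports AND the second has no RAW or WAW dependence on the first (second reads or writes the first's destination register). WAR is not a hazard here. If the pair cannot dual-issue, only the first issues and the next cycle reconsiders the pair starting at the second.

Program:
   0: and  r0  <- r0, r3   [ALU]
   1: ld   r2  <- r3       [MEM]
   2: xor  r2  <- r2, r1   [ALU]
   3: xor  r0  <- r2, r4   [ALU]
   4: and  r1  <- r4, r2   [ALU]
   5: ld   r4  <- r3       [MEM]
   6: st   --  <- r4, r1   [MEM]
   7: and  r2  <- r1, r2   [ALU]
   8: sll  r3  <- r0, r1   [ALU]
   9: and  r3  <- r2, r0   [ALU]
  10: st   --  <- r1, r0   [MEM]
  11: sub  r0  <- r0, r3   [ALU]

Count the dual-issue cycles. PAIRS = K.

#0 head=0: and/ld i0/i1 pair
#1 head=2: xor i2 RAW r2
#2 head=3: xor/and i3/i4 pair
#3 head=5: ld i5 no-port MEM/MEM
#4 head=6: st/and i6/i7 pair
#5 head=8: sll i8 WAW r3
#6 head=9: and/st i9/i10 pair
#7 head=11: sub i11 tail

PAIRS = 4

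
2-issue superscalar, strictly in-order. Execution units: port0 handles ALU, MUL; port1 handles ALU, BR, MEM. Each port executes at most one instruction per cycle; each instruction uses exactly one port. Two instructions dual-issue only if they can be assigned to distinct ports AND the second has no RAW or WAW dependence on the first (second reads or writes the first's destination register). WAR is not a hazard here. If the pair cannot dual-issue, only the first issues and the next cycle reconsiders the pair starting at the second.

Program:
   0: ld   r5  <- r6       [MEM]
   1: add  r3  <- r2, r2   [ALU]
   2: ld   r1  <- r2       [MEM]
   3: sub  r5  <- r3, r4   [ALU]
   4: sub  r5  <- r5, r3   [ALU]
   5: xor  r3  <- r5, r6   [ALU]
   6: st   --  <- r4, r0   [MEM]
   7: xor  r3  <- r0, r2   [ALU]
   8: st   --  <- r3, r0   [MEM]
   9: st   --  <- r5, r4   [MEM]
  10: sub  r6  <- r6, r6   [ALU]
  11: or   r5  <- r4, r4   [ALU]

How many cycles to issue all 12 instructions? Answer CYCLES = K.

  cy0 -> i0+i1 (ld/add) 2-wide
  cy1 -> i2+i3 (ld/sub) 2-wide
  cy2 -> i4 (sub) RAW r5
  cy3 -> i5+i6 (xor/st) 2-wide
  cy4 -> i7 (xor) RAW r3
  cy5 -> i8 (st) no-port MEM/MEM
  cy6 -> i9+i10 (st/sub) 2-wide
  cy7 -> i11 (or) tail

CYCLES = 8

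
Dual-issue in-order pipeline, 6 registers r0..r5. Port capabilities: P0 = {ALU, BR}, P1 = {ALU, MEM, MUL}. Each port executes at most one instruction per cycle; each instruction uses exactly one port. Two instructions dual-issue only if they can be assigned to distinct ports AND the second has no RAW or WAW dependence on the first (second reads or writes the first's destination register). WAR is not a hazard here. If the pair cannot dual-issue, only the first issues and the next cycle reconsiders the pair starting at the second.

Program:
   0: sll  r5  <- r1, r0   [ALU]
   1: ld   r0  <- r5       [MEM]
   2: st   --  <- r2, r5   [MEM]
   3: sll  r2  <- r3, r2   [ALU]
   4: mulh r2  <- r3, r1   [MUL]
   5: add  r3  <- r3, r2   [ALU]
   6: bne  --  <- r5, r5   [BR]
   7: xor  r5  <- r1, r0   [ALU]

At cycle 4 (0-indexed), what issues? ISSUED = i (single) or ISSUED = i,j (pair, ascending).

t=0 i0:sll ; RAW r5
t=1 i1:ld ; no-port MEM/MEM
t=2 i2,i3:st+sll ; 2-wide
t=3 i4:mulh ; RAW r2
t=4 i5,i6:add+bne ; 2-wide
t=5 i7:xor ; tail

ISSUED = 5,6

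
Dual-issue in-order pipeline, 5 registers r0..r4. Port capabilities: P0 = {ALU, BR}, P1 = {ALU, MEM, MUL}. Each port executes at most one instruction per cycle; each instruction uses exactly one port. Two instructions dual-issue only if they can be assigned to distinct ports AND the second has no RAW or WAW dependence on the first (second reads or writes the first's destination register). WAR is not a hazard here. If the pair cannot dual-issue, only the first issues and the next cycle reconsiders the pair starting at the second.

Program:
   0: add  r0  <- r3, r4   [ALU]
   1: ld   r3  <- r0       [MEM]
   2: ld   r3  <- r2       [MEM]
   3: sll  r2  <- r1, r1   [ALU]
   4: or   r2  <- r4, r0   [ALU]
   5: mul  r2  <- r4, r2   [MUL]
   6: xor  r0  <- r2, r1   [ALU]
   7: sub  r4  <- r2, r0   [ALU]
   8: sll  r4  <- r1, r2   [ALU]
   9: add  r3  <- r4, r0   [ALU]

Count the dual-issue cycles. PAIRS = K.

[0] i0  add.ALU  -- RAW r0
[1] i1  ld.MEM  -- no-port MEM/MEM
[2] i2/i3  ld.MEM+sll.ALU  -- dual
[3] i4  or.ALU  -- RAW+WAW r2
[4] i5  mul.MUL  -- RAW r2
[5] i6  xor.ALU  -- RAW r0
[6] i7  sub.ALU  -- WAW r4
[7] i8  sll.ALU  -- RAW r4
[8] i9  add.ALU  -- tail

PAIRS = 1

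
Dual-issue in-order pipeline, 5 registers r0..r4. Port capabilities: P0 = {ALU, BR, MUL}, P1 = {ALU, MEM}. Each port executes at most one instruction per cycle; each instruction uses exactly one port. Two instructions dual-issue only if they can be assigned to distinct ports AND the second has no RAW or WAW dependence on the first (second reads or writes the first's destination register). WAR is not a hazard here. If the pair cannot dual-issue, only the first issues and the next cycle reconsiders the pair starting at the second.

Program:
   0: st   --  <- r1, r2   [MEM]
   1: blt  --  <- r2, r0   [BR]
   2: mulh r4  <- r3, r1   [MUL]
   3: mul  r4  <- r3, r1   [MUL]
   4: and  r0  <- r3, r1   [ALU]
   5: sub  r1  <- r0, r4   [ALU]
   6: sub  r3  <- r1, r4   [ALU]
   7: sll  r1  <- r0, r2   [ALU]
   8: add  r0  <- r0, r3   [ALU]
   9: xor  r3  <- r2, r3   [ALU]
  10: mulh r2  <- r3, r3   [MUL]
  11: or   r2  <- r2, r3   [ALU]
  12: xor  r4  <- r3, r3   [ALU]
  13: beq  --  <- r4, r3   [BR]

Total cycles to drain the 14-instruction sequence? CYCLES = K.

[0] i0/i1  st blt  -- pair
[1] i2  mulh  -- no-port MUL/MUL
[2] i3/i4  mul and  -- pair
[3] i5  sub  -- RAW r1
[4] i6/i7  sub sll  -- pair
[5] i8/i9  add xor  -- pair
[6] i10  mulh  -- RAW+WAW r2
[7] i11/i12  or xor  -- pair
[8] i13  beq  -- tail

CYCLES = 9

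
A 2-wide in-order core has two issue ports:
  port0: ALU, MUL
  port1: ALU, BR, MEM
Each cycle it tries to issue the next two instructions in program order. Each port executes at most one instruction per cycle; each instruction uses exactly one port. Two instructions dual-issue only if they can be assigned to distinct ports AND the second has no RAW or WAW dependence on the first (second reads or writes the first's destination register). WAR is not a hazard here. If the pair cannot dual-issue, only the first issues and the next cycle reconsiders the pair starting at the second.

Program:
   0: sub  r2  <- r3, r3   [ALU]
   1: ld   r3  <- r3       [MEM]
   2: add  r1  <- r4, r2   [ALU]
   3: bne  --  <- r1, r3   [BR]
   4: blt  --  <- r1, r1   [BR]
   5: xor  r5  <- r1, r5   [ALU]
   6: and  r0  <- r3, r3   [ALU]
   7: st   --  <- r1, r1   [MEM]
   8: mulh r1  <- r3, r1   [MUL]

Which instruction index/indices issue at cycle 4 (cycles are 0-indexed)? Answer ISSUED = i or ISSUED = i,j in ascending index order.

c0: i0&i1 sub+ld  2-wide
c1: i2 add  RAW r1
c2: i3 bne  no-port BR/BR
c3: i4&i5 blt+xor  2-wide
c4: i6&i7 and+st  2-wide
c5: i8 mulh  tail

ISSUED = 6,7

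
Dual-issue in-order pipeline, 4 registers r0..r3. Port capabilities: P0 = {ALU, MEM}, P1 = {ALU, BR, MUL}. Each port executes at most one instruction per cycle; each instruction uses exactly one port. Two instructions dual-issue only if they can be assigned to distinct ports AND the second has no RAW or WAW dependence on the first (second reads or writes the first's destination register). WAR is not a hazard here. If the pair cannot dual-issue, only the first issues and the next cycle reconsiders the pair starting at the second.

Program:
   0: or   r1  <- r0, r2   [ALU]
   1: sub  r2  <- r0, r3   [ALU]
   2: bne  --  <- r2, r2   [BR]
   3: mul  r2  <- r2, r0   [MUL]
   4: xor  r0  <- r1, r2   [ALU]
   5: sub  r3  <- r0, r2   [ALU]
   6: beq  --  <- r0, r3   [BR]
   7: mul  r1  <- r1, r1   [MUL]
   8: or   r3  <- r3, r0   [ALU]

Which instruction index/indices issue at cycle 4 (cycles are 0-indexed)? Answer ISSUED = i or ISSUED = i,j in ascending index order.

ISSUED = 5

#0 head=0: or+sub i0,i1 pair
#1 head=2: bne i2 no-port BR/MUL
#2 head=3: mul i3 RAW r2
#3 head=4: xor i4 RAW r0
#4 head=5: sub i5 RAW r3
#5 head=6: beq i6 no-port BR/MUL
#6 head=7: mul+or i7,i8 pair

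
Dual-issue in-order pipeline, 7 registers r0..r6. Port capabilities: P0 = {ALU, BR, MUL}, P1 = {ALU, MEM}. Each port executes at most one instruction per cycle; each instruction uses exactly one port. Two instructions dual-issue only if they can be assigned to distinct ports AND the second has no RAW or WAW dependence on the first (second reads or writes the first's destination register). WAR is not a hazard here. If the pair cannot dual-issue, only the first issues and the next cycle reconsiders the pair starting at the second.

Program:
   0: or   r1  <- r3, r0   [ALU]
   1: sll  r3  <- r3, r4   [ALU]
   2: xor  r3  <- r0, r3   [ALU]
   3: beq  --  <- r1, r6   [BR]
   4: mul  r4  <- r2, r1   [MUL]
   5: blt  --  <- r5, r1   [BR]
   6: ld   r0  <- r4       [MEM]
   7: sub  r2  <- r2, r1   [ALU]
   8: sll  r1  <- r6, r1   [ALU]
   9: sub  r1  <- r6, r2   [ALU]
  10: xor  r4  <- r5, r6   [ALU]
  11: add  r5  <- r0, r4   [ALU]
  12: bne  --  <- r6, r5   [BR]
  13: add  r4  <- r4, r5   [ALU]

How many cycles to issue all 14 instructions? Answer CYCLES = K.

c0: i0,i1 or.ALU+sll.ALU  pair
c1: i2,i3 xor.ALU+beq.BR  pair
c2: i4 mul.MUL  no-port MUL/BR
c3: i5,i6 blt.BR+ld.MEM  pair
c4: i7,i8 sub.ALU+sll.ALU  pair
c5: i9,i10 sub.ALU+xor.ALU  pair
c6: i11 add.ALU  RAW r5
c7: i12,i13 bne.BR+add.ALU  pair

CYCLES = 8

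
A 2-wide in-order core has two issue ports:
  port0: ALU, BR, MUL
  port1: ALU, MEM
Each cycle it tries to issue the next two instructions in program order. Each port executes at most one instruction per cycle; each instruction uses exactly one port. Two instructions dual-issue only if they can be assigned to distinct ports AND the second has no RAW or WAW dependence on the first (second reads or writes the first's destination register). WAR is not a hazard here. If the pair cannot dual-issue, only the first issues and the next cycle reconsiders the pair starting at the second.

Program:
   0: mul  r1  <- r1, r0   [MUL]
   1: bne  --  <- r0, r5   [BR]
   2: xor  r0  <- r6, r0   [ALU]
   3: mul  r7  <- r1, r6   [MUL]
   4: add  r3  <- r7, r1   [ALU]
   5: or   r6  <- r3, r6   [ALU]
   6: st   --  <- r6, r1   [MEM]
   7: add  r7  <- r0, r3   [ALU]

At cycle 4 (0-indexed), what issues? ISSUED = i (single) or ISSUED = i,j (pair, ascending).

[0] i0  mul  -- no-port MUL/BR
[1] i1&i2  bne+xor  -- 2-wide
[2] i3  mul  -- RAW r7
[3] i4  add  -- RAW r3
[4] i5  or  -- RAW r6
[5] i6&i7  st+add  -- 2-wide

ISSUED = 5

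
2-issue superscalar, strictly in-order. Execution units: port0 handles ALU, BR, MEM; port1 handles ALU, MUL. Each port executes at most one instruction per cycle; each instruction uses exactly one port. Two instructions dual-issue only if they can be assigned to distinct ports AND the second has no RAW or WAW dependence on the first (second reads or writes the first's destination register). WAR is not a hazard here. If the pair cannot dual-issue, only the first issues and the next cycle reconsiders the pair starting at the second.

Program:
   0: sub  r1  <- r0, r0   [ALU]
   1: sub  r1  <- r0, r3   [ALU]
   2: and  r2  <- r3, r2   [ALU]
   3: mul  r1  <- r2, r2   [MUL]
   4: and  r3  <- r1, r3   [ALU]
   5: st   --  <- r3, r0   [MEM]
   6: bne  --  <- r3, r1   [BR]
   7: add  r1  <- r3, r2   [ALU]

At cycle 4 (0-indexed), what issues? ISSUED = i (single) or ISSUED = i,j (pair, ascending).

[0] i0  sub  -- WAW r1
[1] i1&i2  sub and  -- 2-wide
[2] i3  mul  -- RAW r1
[3] i4  and  -- RAW r3
[4] i5  st  -- no-port MEM/BR
[5] i6&i7  bne add  -- 2-wide

ISSUED = 5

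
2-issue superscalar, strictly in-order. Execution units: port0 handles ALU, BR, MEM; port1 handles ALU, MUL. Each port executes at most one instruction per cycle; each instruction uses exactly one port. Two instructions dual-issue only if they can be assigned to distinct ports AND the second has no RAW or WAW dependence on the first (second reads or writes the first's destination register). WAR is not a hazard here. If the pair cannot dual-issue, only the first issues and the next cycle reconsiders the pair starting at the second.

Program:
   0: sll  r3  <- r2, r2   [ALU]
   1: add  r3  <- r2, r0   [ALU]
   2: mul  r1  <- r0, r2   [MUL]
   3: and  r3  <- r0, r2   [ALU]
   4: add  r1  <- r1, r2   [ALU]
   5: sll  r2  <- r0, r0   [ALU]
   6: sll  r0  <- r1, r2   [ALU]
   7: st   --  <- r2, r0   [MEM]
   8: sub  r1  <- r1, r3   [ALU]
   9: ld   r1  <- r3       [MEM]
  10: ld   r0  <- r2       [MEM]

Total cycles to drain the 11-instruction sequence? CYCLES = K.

CYCLES = 8

[0] i0  sll  -- WAW r3
[1] i1+i2  add;mul  -- 2-wide
[2] i3+i4  and;add  -- 2-wide
[3] i5  sll  -- RAW r2
[4] i6  sll  -- RAW r0
[5] i7+i8  st;sub  -- 2-wide
[6] i9  ld  -- no-port MEM/MEM
[7] i10  ld  -- tail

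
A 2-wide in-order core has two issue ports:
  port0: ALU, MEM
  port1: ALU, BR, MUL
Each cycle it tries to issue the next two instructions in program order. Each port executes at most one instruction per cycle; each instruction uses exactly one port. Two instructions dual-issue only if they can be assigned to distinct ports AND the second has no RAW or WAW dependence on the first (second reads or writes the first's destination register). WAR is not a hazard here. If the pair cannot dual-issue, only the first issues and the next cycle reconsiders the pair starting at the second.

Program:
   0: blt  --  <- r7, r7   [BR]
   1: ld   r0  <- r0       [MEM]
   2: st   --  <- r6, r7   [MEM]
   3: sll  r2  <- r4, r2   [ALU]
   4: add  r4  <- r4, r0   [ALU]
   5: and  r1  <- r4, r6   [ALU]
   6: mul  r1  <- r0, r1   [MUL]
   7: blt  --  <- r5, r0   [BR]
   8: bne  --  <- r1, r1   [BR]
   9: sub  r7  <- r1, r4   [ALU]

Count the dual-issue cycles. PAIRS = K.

PAIRS = 3

#0 head=0: blt ld i0&i1 2-wide
#1 head=2: st sll i2&i3 2-wide
#2 head=4: add i4 RAW r4
#3 head=5: and i5 RAW+WAW r1
#4 head=6: mul i6 no-port MUL/BR
#5 head=7: blt i7 no-port BR/BR
#6 head=8: bne sub i8&i9 2-wide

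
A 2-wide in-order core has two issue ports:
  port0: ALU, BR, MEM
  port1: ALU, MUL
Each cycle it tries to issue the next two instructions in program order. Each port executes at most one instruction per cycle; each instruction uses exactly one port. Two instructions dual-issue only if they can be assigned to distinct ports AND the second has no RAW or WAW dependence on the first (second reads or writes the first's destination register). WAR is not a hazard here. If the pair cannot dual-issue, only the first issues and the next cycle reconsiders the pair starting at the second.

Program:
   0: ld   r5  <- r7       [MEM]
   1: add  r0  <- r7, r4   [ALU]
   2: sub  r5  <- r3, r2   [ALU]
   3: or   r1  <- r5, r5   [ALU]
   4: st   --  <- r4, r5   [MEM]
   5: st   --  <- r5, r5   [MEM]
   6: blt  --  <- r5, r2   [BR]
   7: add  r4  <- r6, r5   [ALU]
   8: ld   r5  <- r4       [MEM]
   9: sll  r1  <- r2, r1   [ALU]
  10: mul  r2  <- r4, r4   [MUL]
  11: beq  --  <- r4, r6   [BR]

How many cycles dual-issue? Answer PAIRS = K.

c0: i0+i1 ld;add  2-wide
c1: i2 sub  RAW r5
c2: i3+i4 or;st  2-wide
c3: i5 st  no-port MEM/BR
c4: i6+i7 blt;add  2-wide
c5: i8+i9 ld;sll  2-wide
c6: i10+i11 mul;beq  2-wide

PAIRS = 5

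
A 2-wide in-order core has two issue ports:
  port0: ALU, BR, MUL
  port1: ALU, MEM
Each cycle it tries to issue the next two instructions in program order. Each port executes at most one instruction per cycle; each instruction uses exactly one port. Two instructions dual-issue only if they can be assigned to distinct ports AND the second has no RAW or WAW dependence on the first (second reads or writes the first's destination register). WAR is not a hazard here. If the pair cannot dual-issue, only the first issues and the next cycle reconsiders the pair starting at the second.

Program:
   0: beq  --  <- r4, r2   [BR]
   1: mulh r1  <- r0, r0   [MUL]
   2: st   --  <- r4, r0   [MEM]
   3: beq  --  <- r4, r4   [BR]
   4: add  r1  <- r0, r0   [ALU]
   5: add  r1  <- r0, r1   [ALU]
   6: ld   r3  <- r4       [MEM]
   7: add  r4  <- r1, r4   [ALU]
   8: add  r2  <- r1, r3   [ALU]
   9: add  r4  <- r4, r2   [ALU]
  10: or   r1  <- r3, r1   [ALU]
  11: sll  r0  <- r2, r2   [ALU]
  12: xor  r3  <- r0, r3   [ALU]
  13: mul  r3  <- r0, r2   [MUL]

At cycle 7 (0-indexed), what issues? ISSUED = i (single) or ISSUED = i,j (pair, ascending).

ISSUED = 12

c0: i0 beq.BR  no-port BR/MUL
c1: i1+i2 mulh.MUL/st.MEM  dual
c2: i3+i4 beq.BR/add.ALU  dual
c3: i5+i6 add.ALU/ld.MEM  dual
c4: i7+i8 add.ALU/add.ALU  dual
c5: i9+i10 add.ALU/or.ALU  dual
c6: i11 sll.ALU  RAW r0
c7: i12 xor.ALU  WAW r3
c8: i13 mul.MUL  tail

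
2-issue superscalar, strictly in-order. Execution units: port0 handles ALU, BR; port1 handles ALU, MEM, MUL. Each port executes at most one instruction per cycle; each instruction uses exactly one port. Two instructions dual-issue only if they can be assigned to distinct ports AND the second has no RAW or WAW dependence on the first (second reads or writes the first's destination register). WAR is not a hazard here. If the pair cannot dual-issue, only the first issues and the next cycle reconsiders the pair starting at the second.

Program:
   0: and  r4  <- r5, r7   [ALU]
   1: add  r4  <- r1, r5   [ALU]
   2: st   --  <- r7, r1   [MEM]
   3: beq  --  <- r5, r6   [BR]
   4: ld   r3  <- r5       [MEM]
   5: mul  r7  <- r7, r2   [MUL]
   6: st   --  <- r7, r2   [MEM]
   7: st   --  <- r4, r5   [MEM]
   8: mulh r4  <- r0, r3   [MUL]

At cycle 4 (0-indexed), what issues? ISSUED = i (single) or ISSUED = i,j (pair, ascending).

t=0 i0:and.ALU ; WAW r4
t=1 i1,i2:add.ALU;st.MEM ; 2-wide
t=2 i3,i4:beq.BR;ld.MEM ; 2-wide
t=3 i5:mul.MUL ; no-port MUL/MEM
t=4 i6:st.MEM ; no-port MEM/MEM
t=5 i7:st.MEM ; no-port MEM/MUL
t=6 i8:mulh.MUL ; tail

ISSUED = 6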